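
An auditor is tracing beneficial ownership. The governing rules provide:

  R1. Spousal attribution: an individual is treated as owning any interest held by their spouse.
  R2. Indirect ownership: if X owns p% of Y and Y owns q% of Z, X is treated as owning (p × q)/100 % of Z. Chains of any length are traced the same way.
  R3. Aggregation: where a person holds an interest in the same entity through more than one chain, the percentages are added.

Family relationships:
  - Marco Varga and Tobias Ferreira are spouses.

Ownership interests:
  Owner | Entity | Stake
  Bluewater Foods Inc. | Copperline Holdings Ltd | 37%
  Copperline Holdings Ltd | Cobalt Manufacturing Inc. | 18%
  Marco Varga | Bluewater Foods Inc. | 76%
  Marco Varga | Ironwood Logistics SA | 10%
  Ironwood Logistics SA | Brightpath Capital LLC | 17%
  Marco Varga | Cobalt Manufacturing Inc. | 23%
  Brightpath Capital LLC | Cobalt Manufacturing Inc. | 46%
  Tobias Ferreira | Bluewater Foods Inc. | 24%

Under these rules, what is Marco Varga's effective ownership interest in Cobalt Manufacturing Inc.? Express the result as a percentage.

By spousal attribution (R1), Marco Varga is treated as also owning Tobias Ferreira's interest in Bluewater Foods Inc, giving 76% + 24% = 100%.
Chain via Ironwood Logistics SA → Brightpath Capital LLC (R2): 10% × 17% × 46% = 0.782% of Cobalt Manufacturing Inc.
Chain via Bluewater Foods Inc. → Copperline Holdings Ltd (R2): 100% × 37% × 18% = 6.66% of Cobalt Manufacturing Inc.
Direct interest in Cobalt Manufacturing Inc: 23%.
Aggregating (R3): 0.782% + 6.66% + 23% = 30.442%.

30.442%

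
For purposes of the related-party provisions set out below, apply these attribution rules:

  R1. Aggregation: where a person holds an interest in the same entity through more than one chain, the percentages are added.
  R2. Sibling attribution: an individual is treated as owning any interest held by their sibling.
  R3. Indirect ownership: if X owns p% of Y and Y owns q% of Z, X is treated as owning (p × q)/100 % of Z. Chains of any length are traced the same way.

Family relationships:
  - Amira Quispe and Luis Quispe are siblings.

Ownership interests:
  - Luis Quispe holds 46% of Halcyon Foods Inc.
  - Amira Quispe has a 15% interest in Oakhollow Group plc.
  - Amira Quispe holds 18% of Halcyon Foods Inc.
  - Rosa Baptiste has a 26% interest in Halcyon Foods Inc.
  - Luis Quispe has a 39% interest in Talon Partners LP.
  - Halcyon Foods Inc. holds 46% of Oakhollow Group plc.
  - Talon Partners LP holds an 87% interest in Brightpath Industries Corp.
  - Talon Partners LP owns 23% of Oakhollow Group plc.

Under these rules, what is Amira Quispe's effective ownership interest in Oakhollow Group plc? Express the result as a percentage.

By sibling attribution (R2), Amira Quispe is treated as also owning Luis Quispe's interest in Halcyon Foods Inc, giving 18% + 46% = 64%.
By sibling attribution (R2), Amira Quispe is treated as owning Luis Quispe's 39% interest in Talon Partners LP.
Chain via Halcyon Foods Inc. (R3): 64% × 46% = 29.44% of Oakhollow Group plc.
Direct interest in Oakhollow Group plc: 15%.
Chain via Talon Partners LP (R3): 39% × 23% = 8.97% of Oakhollow Group plc.
Aggregating (R1): 29.44% + 15% + 8.97% = 53.41%.

53.41%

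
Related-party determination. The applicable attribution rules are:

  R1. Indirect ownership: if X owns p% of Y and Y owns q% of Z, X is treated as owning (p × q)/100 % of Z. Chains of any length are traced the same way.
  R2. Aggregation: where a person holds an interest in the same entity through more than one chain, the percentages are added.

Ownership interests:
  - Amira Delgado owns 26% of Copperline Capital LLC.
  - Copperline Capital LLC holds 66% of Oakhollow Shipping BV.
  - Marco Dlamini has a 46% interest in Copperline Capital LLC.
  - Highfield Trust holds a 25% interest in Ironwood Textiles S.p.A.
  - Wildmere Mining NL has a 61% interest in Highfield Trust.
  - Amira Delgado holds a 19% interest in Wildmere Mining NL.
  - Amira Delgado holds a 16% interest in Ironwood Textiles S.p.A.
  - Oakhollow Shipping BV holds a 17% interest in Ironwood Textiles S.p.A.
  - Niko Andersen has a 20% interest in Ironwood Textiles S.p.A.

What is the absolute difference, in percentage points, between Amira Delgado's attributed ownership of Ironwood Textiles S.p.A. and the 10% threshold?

11.8147

Chain via Wildmere Mining NL → Highfield Trust (R1): 19% × 61% × 25% = 2.8975% of Ironwood Textiles S.p.A.
Chain via Copperline Capital LLC → Oakhollow Shipping BV (R1): 26% × 66% × 17% = 2.9172% of Ironwood Textiles S.p.A.
Direct interest in Ironwood Textiles S.p.A: 16%.
Aggregating (R2): 2.8975% + 2.9172% + 16% = 21.8147%.
21.8147% exceeds the 10% threshold by 11.8147 percentage points.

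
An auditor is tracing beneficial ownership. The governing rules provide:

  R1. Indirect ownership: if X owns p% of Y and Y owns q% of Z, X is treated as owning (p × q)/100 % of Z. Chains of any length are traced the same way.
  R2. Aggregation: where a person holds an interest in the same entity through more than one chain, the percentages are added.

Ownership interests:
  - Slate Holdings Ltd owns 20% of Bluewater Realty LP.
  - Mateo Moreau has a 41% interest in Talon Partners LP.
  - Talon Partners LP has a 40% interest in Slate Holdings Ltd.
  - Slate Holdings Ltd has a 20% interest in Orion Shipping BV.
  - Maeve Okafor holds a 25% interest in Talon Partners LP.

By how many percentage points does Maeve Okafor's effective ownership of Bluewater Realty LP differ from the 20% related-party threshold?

18

Chain via Talon Partners LP → Slate Holdings Ltd (R1): 25% × 40% × 20% = 2% of Bluewater Realty LP.
2% falls short of the 20% threshold by 18 percentage points.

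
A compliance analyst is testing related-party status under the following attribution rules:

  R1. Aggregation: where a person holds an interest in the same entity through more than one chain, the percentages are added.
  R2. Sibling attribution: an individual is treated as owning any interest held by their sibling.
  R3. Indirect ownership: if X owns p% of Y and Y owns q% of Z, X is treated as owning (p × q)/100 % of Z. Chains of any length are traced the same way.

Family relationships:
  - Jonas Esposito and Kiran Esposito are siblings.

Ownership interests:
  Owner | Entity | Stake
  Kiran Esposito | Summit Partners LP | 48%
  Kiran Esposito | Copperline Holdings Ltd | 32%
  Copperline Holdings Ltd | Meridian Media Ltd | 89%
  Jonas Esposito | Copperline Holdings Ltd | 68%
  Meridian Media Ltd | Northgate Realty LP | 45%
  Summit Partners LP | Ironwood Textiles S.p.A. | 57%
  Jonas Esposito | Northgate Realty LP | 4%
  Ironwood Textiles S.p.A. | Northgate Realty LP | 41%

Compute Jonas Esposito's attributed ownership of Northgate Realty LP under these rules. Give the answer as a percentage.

By sibling attribution (R2), Jonas Esposito is treated as also owning Kiran Esposito's interest in Copperline Holdings Ltd, giving 68% + 32% = 100%.
By sibling attribution (R2), Jonas Esposito is treated as owning Kiran Esposito's 48% interest in Summit Partners LP.
Chain via Copperline Holdings Ltd → Meridian Media Ltd (R3): 100% × 89% × 45% = 40.05% of Northgate Realty LP.
Direct interest in Northgate Realty LP: 4%.
Chain via Summit Partners LP → Ironwood Textiles S.p.A. (R3): 48% × 57% × 41% = 11.2176% of Northgate Realty LP.
Aggregating (R1): 40.05% + 4% + 11.2176% = 55.2676%.

55.2676%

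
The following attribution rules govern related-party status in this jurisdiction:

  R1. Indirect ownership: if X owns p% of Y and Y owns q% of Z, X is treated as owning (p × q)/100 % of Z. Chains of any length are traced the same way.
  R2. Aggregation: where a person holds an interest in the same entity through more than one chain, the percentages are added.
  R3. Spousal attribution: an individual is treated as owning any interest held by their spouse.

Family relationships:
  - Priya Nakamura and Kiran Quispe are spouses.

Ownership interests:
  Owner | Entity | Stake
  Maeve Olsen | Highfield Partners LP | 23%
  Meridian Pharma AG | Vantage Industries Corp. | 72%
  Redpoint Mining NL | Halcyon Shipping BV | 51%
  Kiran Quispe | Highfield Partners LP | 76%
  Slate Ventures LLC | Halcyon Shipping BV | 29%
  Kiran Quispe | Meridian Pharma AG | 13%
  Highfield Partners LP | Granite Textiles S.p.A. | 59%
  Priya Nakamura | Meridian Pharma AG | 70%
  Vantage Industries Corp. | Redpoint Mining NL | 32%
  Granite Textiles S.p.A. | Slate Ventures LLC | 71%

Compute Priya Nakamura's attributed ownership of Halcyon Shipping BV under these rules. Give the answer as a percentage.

By spousal attribution (R3), Priya Nakamura is treated as also owning Kiran Quispe's interest in Meridian Pharma AG, giving 70% + 13% = 83%.
By spousal attribution (R3), Priya Nakamura is treated as owning Kiran Quispe's 76% interest in Highfield Partners LP.
Chain via Meridian Pharma AG → Vantage Industries Corp. → Redpoint Mining NL (R1): 83% × 72% × 32% × 51% = 9.752832% of Halcyon Shipping BV.
Chain via Highfield Partners LP → Granite Textiles S.p.A. → Slate Ventures LLC (R1): 76% × 59% × 71% × 29% = 9.232556% of Halcyon Shipping BV.
Aggregating (R2): 9.752832% + 9.232556% = 18.985388%.

18.985388%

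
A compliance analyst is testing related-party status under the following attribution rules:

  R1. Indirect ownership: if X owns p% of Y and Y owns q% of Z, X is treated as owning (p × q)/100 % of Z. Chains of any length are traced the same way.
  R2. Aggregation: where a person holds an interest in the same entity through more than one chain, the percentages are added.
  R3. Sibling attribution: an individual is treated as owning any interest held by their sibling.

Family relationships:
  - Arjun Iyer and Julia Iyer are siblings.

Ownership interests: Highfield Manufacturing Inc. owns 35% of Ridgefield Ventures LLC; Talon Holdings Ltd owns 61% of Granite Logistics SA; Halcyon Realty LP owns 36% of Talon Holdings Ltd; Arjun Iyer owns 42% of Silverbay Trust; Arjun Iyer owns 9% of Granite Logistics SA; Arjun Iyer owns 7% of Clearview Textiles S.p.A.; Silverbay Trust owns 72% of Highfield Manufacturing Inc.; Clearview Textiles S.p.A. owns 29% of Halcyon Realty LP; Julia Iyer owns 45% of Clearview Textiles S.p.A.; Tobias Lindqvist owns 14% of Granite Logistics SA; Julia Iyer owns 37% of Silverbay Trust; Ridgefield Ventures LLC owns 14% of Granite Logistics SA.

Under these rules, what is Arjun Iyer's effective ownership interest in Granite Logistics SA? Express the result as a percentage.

By sibling attribution (R3), Arjun Iyer is treated as also owning Julia Iyer's interest in Clearview Textiles S.p.A, giving 7% + 45% = 52%.
By sibling attribution (R3), Arjun Iyer is treated as also owning Julia Iyer's interest in Silverbay Trust, giving 42% + 37% = 79%.
Chain via Clearview Textiles S.p.A. → Halcyon Realty LP → Talon Holdings Ltd (R1): 52% × 29% × 36% × 61% = 3.311568% of Granite Logistics SA.
Chain via Silverbay Trust → Highfield Manufacturing Inc. → Ridgefield Ventures LLC (R1): 79% × 72% × 35% × 14% = 2.78712% of Granite Logistics SA.
Direct interest in Granite Logistics SA: 9%.
Aggregating (R2): 3.311568% + 2.78712% + 9% = 15.098688%.

15.098688%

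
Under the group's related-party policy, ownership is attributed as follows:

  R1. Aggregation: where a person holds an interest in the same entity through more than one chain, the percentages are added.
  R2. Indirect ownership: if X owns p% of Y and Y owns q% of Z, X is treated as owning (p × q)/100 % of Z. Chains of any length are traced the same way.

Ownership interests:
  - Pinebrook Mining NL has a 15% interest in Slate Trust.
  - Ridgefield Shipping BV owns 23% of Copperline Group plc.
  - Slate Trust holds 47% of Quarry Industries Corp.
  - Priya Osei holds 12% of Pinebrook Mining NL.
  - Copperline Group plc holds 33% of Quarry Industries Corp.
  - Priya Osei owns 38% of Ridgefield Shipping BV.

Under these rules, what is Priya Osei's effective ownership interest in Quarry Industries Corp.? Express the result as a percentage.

3.7302%

Chain via Pinebrook Mining NL → Slate Trust (R2): 12% × 15% × 47% = 0.846% of Quarry Industries Corp.
Chain via Ridgefield Shipping BV → Copperline Group plc (R2): 38% × 23% × 33% = 2.8842% of Quarry Industries Corp.
Aggregating (R1): 0.846% + 2.8842% = 3.7302%.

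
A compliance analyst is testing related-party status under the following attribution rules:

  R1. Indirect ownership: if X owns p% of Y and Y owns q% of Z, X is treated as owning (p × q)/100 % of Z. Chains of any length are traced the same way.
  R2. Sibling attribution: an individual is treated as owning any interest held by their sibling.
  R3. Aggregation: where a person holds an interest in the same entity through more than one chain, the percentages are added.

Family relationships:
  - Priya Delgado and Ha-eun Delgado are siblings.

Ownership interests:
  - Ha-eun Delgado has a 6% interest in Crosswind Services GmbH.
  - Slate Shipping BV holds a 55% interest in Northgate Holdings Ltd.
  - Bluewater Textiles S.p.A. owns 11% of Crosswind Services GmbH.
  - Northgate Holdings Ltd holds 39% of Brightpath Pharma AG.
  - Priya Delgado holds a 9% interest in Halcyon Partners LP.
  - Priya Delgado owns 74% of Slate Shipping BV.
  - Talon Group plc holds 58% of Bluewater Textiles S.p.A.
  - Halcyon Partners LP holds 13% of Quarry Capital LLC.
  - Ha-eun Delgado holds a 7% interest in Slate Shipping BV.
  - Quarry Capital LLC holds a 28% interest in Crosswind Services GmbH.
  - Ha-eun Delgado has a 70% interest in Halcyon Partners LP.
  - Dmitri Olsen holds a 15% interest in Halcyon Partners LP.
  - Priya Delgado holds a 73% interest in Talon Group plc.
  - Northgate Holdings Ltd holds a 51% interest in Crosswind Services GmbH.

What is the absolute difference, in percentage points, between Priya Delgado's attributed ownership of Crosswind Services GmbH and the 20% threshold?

By sibling attribution (R2), Priya Delgado is treated as also owning Ha-eun Delgado's interest in Halcyon Partners LP, giving 9% + 70% = 79%.
By sibling attribution (R2), Priya Delgado is treated as also owning Ha-eun Delgado's interest in Slate Shipping BV, giving 74% + 7% = 81%.
By sibling attribution (R2), Priya Delgado is treated as owning Ha-eun Delgado's 6% interest in Crosswind Services GmbH.
Chain via Halcyon Partners LP → Quarry Capital LLC (R1): 79% × 13% × 28% = 2.8756% of Crosswind Services GmbH.
Chain via Talon Group plc → Bluewater Textiles S.p.A. (R1): 73% × 58% × 11% = 4.6574% of Crosswind Services GmbH.
Chain via Slate Shipping BV → Northgate Holdings Ltd (R1): 81% × 55% × 51% = 22.7205% of Crosswind Services GmbH.
Direct interest in Crosswind Services GmbH: 6%.
Aggregating (R3): 2.8756% + 4.6574% + 22.7205% + 6% = 36.2535%.
36.2535% exceeds the 20% threshold by 16.2535 percentage points.

16.2535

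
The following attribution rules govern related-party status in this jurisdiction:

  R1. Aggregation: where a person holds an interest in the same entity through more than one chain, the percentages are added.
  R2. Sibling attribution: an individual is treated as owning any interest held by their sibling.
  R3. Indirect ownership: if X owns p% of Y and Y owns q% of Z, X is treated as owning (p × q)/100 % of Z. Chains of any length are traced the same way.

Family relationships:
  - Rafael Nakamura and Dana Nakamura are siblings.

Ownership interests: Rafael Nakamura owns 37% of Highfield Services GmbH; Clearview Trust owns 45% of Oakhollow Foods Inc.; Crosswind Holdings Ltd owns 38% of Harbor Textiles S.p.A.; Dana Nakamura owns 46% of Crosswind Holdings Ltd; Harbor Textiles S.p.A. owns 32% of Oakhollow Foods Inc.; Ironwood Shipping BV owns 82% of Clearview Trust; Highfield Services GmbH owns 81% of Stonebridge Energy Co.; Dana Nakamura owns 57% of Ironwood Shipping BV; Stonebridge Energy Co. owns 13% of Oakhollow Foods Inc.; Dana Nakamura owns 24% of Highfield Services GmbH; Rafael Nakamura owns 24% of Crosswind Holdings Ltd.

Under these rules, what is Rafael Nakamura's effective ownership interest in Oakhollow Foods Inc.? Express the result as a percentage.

By sibling attribution (R2), Rafael Nakamura is treated as also owning Dana Nakamura's interest in Crosswind Holdings Ltd, giving 24% + 46% = 70%.
By sibling attribution (R2), Rafael Nakamura is treated as also owning Dana Nakamura's interest in Highfield Services GmbH, giving 37% + 24% = 61%.
By sibling attribution (R2), Rafael Nakamura is treated as owning Dana Nakamura's 57% interest in Ironwood Shipping BV.
Chain via Crosswind Holdings Ltd → Harbor Textiles S.p.A. (R3): 70% × 38% × 32% = 8.512% of Oakhollow Foods Inc.
Chain via Highfield Services GmbH → Stonebridge Energy Co. (R3): 61% × 81% × 13% = 6.4233% of Oakhollow Foods Inc.
Chain via Ironwood Shipping BV → Clearview Trust (R3): 57% × 82% × 45% = 21.033% of Oakhollow Foods Inc.
Aggregating (R1): 8.512% + 6.4233% + 21.033% = 35.9683%.

35.9683%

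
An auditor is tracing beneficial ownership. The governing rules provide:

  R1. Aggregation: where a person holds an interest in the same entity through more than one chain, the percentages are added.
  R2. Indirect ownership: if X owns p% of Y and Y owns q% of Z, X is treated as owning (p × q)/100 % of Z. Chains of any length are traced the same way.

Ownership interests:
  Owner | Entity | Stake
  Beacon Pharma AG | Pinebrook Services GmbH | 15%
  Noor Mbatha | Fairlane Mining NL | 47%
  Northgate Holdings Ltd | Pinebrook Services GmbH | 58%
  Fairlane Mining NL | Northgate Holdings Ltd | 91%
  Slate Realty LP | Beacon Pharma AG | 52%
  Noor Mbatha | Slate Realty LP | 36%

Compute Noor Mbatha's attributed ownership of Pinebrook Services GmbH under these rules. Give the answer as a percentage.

27.6146%

Chain via Slate Realty LP → Beacon Pharma AG (R2): 36% × 52% × 15% = 2.808% of Pinebrook Services GmbH.
Chain via Fairlane Mining NL → Northgate Holdings Ltd (R2): 47% × 91% × 58% = 24.8066% of Pinebrook Services GmbH.
Aggregating (R1): 2.808% + 24.8066% = 27.6146%.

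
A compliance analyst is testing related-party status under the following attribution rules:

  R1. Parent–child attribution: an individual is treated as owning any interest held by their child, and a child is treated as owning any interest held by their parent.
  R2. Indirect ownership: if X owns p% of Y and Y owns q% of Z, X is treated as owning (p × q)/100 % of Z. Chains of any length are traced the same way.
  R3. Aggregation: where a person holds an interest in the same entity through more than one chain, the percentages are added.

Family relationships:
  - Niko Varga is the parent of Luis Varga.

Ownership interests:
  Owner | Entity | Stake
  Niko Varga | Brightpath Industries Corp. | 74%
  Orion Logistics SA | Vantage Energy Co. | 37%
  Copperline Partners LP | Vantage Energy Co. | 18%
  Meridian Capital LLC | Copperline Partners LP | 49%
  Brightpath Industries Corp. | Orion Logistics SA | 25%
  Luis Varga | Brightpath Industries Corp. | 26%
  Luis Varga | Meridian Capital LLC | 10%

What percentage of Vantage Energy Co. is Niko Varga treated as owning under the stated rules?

By parent–child attribution (R1), Niko Varga is treated as also owning Luis Varga's interest in Brightpath Industries Corp, giving 74% + 26% = 100%.
By parent–child attribution (R1), Niko Varga is treated as owning Luis Varga's 10% interest in Meridian Capital LLC.
Chain via Brightpath Industries Corp. → Orion Logistics SA (R2): 100% × 25% × 37% = 9.25% of Vantage Energy Co.
Chain via Meridian Capital LLC → Copperline Partners LP (R2): 10% × 49% × 18% = 0.882% of Vantage Energy Co.
Aggregating (R3): 9.25% + 0.882% = 10.132%.

10.132%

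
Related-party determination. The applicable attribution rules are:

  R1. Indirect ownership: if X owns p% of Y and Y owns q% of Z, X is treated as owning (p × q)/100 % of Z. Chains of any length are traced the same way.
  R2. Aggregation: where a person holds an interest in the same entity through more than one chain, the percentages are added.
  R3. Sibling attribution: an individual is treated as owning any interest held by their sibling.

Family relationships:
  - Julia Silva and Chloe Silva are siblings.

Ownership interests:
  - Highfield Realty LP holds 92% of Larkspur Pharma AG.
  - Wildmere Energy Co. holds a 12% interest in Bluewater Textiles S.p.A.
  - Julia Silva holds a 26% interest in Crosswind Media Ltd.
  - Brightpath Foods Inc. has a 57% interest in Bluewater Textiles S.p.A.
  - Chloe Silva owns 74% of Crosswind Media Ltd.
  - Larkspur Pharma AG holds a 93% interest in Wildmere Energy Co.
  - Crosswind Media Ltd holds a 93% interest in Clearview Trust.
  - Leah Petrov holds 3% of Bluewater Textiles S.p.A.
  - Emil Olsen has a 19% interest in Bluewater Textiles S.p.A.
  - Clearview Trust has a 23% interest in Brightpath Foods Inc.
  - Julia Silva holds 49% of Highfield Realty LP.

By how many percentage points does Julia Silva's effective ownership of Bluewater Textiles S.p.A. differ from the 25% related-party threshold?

By sibling attribution (R3), Julia Silva is treated as also owning Chloe Silva's interest in Crosswind Media Ltd, giving 26% + 74% = 100%.
Chain via Highfield Realty LP → Larkspur Pharma AG → Wildmere Energy Co. (R1): 49% × 92% × 93% × 12% = 5.030928% of Bluewater Textiles S.p.A.
Chain via Crosswind Media Ltd → Clearview Trust → Brightpath Foods Inc. (R1): 100% × 93% × 23% × 57% = 12.1923% of Bluewater Textiles S.p.A.
Aggregating (R2): 5.030928% + 12.1923% = 17.223228%.
17.223228% falls short of the 25% threshold by 7.776772 percentage points.

7.776772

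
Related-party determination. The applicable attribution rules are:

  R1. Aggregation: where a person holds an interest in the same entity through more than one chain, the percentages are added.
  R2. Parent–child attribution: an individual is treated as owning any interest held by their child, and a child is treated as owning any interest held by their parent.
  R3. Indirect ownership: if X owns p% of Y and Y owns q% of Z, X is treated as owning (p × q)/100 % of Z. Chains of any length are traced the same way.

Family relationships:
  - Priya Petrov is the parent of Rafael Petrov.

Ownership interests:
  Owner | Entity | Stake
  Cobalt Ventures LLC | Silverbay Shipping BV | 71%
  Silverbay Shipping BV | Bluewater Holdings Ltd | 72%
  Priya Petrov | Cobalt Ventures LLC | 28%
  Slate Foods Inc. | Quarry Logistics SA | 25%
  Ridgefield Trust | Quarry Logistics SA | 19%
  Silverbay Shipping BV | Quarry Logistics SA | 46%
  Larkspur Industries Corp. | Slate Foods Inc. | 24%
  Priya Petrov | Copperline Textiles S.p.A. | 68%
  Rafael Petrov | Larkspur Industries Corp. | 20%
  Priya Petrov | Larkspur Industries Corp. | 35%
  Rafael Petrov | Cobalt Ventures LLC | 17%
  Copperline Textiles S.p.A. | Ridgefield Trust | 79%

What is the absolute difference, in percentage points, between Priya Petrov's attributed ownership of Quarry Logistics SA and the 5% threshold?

23.2038

By parent–child attribution (R2), Priya Petrov is treated as also owning Rafael Petrov's interest in Cobalt Ventures LLC, giving 28% + 17% = 45%.
By parent–child attribution (R2), Priya Petrov is treated as also owning Rafael Petrov's interest in Larkspur Industries Corp, giving 35% + 20% = 55%.
Chain via Cobalt Ventures LLC → Silverbay Shipping BV (R3): 45% × 71% × 46% = 14.697% of Quarry Logistics SA.
Chain via Copperline Textiles S.p.A. → Ridgefield Trust (R3): 68% × 79% × 19% = 10.2068% of Quarry Logistics SA.
Chain via Larkspur Industries Corp. → Slate Foods Inc. (R3): 55% × 24% × 25% = 3.3% of Quarry Logistics SA.
Aggregating (R1): 14.697% + 10.2068% + 3.3% = 28.2038%.
28.2038% exceeds the 5% threshold by 23.2038 percentage points.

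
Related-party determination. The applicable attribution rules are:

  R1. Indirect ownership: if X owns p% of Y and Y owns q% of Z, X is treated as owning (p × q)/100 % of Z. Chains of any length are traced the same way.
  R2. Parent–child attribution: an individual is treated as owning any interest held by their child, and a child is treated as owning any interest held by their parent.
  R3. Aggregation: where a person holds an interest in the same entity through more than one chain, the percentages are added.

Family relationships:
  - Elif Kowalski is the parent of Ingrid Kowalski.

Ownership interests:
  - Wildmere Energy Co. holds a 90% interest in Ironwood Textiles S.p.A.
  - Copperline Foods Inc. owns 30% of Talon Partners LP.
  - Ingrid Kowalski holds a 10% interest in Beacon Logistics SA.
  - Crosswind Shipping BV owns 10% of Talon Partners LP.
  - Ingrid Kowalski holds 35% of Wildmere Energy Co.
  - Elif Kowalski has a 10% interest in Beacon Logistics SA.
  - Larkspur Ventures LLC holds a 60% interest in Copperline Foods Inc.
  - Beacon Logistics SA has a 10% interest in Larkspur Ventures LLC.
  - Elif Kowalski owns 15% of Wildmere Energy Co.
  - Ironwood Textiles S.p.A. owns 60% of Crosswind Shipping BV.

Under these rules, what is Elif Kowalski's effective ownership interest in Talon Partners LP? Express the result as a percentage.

3.06%

By parent–child attribution (R2), Elif Kowalski is treated as also owning Ingrid Kowalski's interest in Beacon Logistics SA, giving 10% + 10% = 20%.
By parent–child attribution (R2), Elif Kowalski is treated as also owning Ingrid Kowalski's interest in Wildmere Energy Co, giving 15% + 35% = 50%.
Chain via Beacon Logistics SA → Larkspur Ventures LLC → Copperline Foods Inc. (R1): 20% × 10% × 60% × 30% = 0.36% of Talon Partners LP.
Chain via Wildmere Energy Co. → Ironwood Textiles S.p.A. → Crosswind Shipping BV (R1): 50% × 90% × 60% × 10% = 2.7% of Talon Partners LP.
Aggregating (R3): 0.36% + 2.7% = 3.06%.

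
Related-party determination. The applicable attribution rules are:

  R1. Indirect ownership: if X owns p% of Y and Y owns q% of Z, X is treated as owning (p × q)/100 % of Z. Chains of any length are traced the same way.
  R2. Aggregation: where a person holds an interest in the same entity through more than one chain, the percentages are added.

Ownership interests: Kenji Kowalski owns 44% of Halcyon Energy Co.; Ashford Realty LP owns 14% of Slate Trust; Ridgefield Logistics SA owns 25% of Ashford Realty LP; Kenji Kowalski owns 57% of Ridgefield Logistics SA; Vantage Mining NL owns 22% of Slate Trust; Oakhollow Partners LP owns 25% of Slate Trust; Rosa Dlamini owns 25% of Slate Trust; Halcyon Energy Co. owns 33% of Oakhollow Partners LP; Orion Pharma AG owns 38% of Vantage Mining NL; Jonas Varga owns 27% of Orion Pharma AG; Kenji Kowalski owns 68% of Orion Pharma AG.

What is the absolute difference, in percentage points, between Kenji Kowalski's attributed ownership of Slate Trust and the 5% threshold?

Chain via Ridgefield Logistics SA → Ashford Realty LP (R1): 57% × 25% × 14% = 1.995% of Slate Trust.
Chain via Orion Pharma AG → Vantage Mining NL (R1): 68% × 38% × 22% = 5.6848% of Slate Trust.
Chain via Halcyon Energy Co. → Oakhollow Partners LP (R1): 44% × 33% × 25% = 3.63% of Slate Trust.
Aggregating (R2): 1.995% + 5.6848% + 3.63% = 11.3098%.
11.3098% exceeds the 5% threshold by 6.3098 percentage points.

6.3098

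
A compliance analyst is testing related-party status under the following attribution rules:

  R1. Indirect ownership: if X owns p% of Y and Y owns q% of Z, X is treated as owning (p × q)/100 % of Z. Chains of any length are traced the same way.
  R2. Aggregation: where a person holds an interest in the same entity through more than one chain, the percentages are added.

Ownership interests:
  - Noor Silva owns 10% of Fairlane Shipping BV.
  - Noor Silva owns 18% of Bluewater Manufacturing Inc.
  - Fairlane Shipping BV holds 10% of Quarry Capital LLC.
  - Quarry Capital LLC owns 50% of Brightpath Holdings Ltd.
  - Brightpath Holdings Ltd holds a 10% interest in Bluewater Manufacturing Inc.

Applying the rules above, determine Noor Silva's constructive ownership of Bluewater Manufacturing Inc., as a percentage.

18.05%

Chain via Fairlane Shipping BV → Quarry Capital LLC → Brightpath Holdings Ltd (R1): 10% × 10% × 50% × 10% = 0.05% of Bluewater Manufacturing Inc.
Direct interest in Bluewater Manufacturing Inc: 18%.
Aggregating (R2): 0.05% + 18% = 18.05%.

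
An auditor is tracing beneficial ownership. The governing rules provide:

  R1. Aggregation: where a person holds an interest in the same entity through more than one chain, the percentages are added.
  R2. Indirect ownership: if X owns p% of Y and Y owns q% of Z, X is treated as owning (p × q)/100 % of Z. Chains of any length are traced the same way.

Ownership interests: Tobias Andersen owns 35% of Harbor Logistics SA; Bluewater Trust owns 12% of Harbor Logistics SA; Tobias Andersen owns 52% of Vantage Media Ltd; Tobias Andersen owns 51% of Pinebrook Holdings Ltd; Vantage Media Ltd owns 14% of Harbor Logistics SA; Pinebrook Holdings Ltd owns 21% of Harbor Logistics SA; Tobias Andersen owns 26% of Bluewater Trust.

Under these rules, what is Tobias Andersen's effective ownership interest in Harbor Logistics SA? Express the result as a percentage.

56.11%

Chain via Vantage Media Ltd (R2): 52% × 14% = 7.28% of Harbor Logistics SA.
Chain via Bluewater Trust (R2): 26% × 12% = 3.12% of Harbor Logistics SA.
Chain via Pinebrook Holdings Ltd (R2): 51% × 21% = 10.71% of Harbor Logistics SA.
Direct interest in Harbor Logistics SA: 35%.
Aggregating (R1): 7.28% + 3.12% + 10.71% + 35% = 56.11%.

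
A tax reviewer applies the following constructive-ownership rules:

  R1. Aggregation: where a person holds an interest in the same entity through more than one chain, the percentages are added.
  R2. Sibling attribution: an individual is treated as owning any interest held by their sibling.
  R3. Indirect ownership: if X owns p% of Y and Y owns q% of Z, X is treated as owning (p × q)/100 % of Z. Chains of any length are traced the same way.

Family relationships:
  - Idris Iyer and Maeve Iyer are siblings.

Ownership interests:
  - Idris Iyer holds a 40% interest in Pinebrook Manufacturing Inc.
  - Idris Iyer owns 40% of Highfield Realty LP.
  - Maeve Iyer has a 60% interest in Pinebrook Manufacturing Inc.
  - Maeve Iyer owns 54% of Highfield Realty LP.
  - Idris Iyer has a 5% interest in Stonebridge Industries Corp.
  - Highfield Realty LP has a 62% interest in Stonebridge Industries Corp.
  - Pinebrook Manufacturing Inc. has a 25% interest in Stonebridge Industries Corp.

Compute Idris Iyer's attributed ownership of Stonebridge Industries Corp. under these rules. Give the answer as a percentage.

By sibling attribution (R2), Idris Iyer is treated as also owning Maeve Iyer's interest in Highfield Realty LP, giving 40% + 54% = 94%.
By sibling attribution (R2), Idris Iyer is treated as also owning Maeve Iyer's interest in Pinebrook Manufacturing Inc, giving 40% + 60% = 100%.
Chain via Highfield Realty LP (R3): 94% × 62% = 58.28% of Stonebridge Industries Corp.
Chain via Pinebrook Manufacturing Inc. (R3): 100% × 25% = 25% of Stonebridge Industries Corp.
Direct interest in Stonebridge Industries Corp: 5%.
Aggregating (R1): 58.28% + 25% + 5% = 88.28%.

88.28%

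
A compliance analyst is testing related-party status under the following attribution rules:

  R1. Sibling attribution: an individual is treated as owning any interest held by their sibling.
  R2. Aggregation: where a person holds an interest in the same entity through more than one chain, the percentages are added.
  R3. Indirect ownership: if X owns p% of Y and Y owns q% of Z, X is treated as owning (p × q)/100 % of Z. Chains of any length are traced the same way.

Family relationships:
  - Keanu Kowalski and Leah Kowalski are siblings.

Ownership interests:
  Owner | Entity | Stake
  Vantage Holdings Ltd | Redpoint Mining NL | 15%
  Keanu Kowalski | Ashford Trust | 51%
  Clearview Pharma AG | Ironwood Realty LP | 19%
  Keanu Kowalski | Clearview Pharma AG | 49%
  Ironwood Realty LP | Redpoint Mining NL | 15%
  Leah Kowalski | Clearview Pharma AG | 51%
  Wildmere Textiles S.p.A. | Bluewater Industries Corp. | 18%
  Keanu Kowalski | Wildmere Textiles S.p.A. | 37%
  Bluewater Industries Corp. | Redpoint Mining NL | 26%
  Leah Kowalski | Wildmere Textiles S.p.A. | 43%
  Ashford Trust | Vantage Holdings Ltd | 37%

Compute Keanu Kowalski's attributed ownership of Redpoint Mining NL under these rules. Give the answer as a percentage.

By sibling attribution (R1), Keanu Kowalski is treated as also owning Leah Kowalski's interest in Clearview Pharma AG, giving 49% + 51% = 100%.
By sibling attribution (R1), Keanu Kowalski is treated as also owning Leah Kowalski's interest in Wildmere Textiles S.p.A, giving 37% + 43% = 80%.
Chain via Clearview Pharma AG → Ironwood Realty LP (R3): 100% × 19% × 15% = 2.85% of Redpoint Mining NL.
Chain via Ashford Trust → Vantage Holdings Ltd (R3): 51% × 37% × 15% = 2.8305% of Redpoint Mining NL.
Chain via Wildmere Textiles S.p.A. → Bluewater Industries Corp. (R3): 80% × 18% × 26% = 3.744% of Redpoint Mining NL.
Aggregating (R2): 2.85% + 2.8305% + 3.744% = 9.4245%.

9.4245%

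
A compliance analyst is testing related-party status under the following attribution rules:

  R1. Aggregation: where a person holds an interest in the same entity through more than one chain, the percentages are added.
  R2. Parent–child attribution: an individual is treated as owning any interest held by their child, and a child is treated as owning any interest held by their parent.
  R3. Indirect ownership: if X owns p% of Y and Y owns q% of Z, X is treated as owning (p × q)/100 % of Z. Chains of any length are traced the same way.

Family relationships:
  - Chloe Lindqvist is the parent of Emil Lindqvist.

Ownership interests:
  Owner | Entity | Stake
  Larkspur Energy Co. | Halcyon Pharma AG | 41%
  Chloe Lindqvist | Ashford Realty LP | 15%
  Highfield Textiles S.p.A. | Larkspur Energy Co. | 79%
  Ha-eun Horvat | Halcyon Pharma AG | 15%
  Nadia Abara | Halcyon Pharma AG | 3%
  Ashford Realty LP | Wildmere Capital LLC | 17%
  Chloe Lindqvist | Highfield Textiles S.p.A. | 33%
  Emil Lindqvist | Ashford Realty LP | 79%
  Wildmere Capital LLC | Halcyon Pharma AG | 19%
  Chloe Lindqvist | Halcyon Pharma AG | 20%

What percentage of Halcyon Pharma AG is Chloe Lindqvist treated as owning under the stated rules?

33.7249%

By parent–child attribution (R2), Chloe Lindqvist is treated as also owning Emil Lindqvist's interest in Ashford Realty LP, giving 15% + 79% = 94%.
Chain via Ashford Realty LP → Wildmere Capital LLC (R3): 94% × 17% × 19% = 3.0362% of Halcyon Pharma AG.
Chain via Highfield Textiles S.p.A. → Larkspur Energy Co. (R3): 33% × 79% × 41% = 10.6887% of Halcyon Pharma AG.
Direct interest in Halcyon Pharma AG: 20%.
Aggregating (R1): 3.0362% + 10.6887% + 20% = 33.7249%.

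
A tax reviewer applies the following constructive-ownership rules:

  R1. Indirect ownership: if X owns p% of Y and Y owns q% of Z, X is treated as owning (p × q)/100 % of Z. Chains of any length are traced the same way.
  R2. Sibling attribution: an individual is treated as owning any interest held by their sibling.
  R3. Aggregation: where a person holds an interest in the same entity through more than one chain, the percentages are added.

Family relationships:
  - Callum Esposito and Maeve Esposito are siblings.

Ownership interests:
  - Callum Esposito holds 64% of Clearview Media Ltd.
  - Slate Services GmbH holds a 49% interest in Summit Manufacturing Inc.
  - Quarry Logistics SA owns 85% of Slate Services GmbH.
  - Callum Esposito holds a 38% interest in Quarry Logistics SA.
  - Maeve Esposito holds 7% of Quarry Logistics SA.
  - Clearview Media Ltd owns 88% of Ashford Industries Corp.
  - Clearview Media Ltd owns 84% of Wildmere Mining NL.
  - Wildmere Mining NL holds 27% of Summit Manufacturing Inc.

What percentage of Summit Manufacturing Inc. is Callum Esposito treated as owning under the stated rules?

33.2577%

By sibling attribution (R2), Callum Esposito is treated as also owning Maeve Esposito's interest in Quarry Logistics SA, giving 38% + 7% = 45%.
Chain via Clearview Media Ltd → Wildmere Mining NL (R1): 64% × 84% × 27% = 14.5152% of Summit Manufacturing Inc.
Chain via Quarry Logistics SA → Slate Services GmbH (R1): 45% × 85% × 49% = 18.7425% of Summit Manufacturing Inc.
Aggregating (R3): 14.5152% + 18.7425% = 33.2577%.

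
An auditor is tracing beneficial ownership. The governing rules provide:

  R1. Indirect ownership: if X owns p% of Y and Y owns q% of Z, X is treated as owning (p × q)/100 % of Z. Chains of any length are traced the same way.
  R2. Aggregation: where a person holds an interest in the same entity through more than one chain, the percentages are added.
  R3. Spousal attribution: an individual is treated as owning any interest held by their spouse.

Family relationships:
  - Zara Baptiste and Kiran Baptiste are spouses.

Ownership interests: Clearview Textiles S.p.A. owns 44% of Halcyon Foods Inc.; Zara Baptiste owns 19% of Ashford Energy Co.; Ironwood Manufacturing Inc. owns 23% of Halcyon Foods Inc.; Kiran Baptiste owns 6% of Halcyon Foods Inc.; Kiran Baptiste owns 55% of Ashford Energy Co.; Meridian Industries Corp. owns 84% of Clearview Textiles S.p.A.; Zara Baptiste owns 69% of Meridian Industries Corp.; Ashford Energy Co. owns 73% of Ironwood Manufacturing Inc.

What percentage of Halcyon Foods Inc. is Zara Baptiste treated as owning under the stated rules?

By spousal attribution (R3), Zara Baptiste is treated as also owning Kiran Baptiste's interest in Ashford Energy Co, giving 19% + 55% = 74%.
By spousal attribution (R3), Zara Baptiste is treated as owning Kiran Baptiste's 6% interest in Halcyon Foods Inc.
Chain via Ashford Energy Co. → Ironwood Manufacturing Inc. (R1): 74% × 73% × 23% = 12.4246% of Halcyon Foods Inc.
Chain via Meridian Industries Corp. → Clearview Textiles S.p.A. (R1): 69% × 84% × 44% = 25.5024% of Halcyon Foods Inc.
Direct interest in Halcyon Foods Inc: 6%.
Aggregating (R2): 12.4246% + 25.5024% + 6% = 43.927%.

43.927%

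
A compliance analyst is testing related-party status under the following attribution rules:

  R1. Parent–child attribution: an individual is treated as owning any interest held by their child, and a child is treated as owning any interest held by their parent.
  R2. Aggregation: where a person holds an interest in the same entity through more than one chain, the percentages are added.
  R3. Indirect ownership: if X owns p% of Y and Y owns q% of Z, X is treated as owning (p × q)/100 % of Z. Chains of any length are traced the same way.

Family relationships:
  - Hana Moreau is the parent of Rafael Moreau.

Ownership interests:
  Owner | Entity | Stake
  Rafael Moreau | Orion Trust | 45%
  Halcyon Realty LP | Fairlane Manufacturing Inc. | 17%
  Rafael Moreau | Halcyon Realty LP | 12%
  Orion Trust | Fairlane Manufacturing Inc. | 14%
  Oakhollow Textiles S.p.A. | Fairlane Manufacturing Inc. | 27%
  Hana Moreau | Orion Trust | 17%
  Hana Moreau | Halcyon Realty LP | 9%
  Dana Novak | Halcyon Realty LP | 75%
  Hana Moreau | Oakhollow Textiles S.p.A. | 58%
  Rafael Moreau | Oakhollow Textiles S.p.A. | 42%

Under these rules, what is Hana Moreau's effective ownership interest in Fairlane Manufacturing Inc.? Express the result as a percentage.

39.25%

By parent–child attribution (R1), Hana Moreau is treated as also owning Rafael Moreau's interest in Halcyon Realty LP, giving 9% + 12% = 21%.
By parent–child attribution (R1), Hana Moreau is treated as also owning Rafael Moreau's interest in Orion Trust, giving 17% + 45% = 62%.
By parent–child attribution (R1), Hana Moreau is treated as also owning Rafael Moreau's interest in Oakhollow Textiles S.p.A, giving 58% + 42% = 100%.
Chain via Halcyon Realty LP (R3): 21% × 17% = 3.57% of Fairlane Manufacturing Inc.
Chain via Orion Trust (R3): 62% × 14% = 8.68% of Fairlane Manufacturing Inc.
Chain via Oakhollow Textiles S.p.A. (R3): 100% × 27% = 27% of Fairlane Manufacturing Inc.
Aggregating (R2): 3.57% + 8.68% + 27% = 39.25%.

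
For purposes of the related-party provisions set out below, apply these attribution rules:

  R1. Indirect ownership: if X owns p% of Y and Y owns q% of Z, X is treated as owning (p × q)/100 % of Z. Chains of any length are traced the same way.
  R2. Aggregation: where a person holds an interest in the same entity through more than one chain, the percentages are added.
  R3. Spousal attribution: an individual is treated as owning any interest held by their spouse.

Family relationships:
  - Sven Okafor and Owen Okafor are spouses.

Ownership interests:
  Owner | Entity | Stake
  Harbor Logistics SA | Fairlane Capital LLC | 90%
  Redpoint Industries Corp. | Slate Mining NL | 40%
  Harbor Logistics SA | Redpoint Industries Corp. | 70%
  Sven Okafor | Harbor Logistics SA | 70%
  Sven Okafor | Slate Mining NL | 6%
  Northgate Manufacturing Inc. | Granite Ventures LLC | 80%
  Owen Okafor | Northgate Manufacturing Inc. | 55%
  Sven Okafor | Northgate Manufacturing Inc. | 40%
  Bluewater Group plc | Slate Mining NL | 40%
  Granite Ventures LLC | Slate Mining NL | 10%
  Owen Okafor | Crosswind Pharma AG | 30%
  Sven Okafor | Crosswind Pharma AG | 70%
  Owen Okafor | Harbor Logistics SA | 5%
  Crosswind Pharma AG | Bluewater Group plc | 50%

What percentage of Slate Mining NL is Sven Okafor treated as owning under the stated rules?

54.6%

By spousal attribution (R3), Sven Okafor is treated as also owning Owen Okafor's interest in Crosswind Pharma AG, giving 70% + 30% = 100%.
By spousal attribution (R3), Sven Okafor is treated as also owning Owen Okafor's interest in Northgate Manufacturing Inc, giving 40% + 55% = 95%.
By spousal attribution (R3), Sven Okafor is treated as also owning Owen Okafor's interest in Harbor Logistics SA, giving 70% + 5% = 75%.
Chain via Crosswind Pharma AG → Bluewater Group plc (R1): 100% × 50% × 40% = 20% of Slate Mining NL.
Chain via Northgate Manufacturing Inc. → Granite Ventures LLC (R1): 95% × 80% × 10% = 7.6% of Slate Mining NL.
Chain via Harbor Logistics SA → Redpoint Industries Corp. (R1): 75% × 70% × 40% = 21% of Slate Mining NL.
Direct interest in Slate Mining NL: 6%.
Aggregating (R2): 20% + 7.6% + 21% + 6% = 54.6%.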